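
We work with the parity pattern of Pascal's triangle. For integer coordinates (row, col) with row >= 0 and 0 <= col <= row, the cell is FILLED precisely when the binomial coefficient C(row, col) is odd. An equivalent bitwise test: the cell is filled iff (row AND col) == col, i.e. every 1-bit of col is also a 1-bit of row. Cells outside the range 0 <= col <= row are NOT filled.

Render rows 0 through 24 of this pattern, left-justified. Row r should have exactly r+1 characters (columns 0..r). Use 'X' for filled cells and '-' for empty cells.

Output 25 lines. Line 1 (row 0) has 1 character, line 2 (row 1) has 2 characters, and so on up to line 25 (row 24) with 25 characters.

r0=0: X
r1=1: XX
r2=10: X-X
r3=11: XXXX
r4=100: X---X
r5=101: XX--XX
r6=110: X-X-X-X
r7=111: XXXXXXXX
r8=1000: X-------X
r9=1001: XX------XX
r10=1010: X-X-----X-X
r11=1011: XXXX----XXXX
r12=1100: X---X---X---X
r13=1101: XX--XX--XX--XX
r14=1110: X-X-X-X-X-X-X-X
r15=1111: XXXXXXXXXXXXXXXX
r16=10000: X---------------X
r17=10001: XX--------------XX
r18=10010: X-X-------------X-X
r19=10011: XXXX------------XXXX
r20=10100: X---X-----------X---X
r21=10101: XX--XX----------XX--XX
r22=10110: X-X-X-X---------X-X-X-X
r23=10111: XXXXXXXX--------XXXXXXXX
r24=11000: X-------X-------X-------X

Answer: X
XX
X-X
XXXX
X---X
XX--XX
X-X-X-X
XXXXXXXX
X-------X
XX------XX
X-X-----X-X
XXXX----XXXX
X---X---X---X
XX--XX--XX--XX
X-X-X-X-X-X-X-X
XXXXXXXXXXXXXXXX
X---------------X
XX--------------XX
X-X-------------X-X
XXXX------------XXXX
X---X-----------X---X
XX--XX----------XX--XX
X-X-X-X---------X-X-X-X
XXXXXXXX--------XXXXXXXX
X-------X-------X-------X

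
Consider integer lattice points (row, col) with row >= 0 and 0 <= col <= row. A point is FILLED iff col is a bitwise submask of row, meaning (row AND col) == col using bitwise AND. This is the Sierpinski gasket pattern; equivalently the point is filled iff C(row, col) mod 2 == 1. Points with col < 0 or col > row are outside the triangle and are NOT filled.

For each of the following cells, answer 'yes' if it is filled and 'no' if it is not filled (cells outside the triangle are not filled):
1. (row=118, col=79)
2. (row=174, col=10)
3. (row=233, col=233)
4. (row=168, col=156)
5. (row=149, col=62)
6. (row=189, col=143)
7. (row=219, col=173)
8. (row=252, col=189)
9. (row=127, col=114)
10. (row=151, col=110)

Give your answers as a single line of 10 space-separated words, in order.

(118,79): row=0b1110110, col=0b1001111, row AND col = 0b1000110 = 70; 70 != 79 -> empty
(174,10): row=0b10101110, col=0b1010, row AND col = 0b1010 = 10; 10 == 10 -> filled
(233,233): row=0b11101001, col=0b11101001, row AND col = 0b11101001 = 233; 233 == 233 -> filled
(168,156): row=0b10101000, col=0b10011100, row AND col = 0b10001000 = 136; 136 != 156 -> empty
(149,62): row=0b10010101, col=0b111110, row AND col = 0b10100 = 20; 20 != 62 -> empty
(189,143): row=0b10111101, col=0b10001111, row AND col = 0b10001101 = 141; 141 != 143 -> empty
(219,173): row=0b11011011, col=0b10101101, row AND col = 0b10001001 = 137; 137 != 173 -> empty
(252,189): row=0b11111100, col=0b10111101, row AND col = 0b10111100 = 188; 188 != 189 -> empty
(127,114): row=0b1111111, col=0b1110010, row AND col = 0b1110010 = 114; 114 == 114 -> filled
(151,110): row=0b10010111, col=0b1101110, row AND col = 0b110 = 6; 6 != 110 -> empty

Answer: no yes yes no no no no no yes no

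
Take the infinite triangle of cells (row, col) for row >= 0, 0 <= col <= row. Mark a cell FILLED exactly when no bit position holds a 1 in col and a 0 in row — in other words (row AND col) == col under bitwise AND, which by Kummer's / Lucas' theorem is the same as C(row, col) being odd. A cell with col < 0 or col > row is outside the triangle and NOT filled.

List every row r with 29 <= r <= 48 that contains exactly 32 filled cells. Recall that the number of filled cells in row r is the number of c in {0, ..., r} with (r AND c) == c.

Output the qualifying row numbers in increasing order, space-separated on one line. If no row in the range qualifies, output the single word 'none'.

Row r has 2^popcount(r) filled cells, so we need popcount(r) = log2(32) = 5.
Scan r = 29..48 and keep those with exactly 5 one-bits:
r=29=11101 popcount=4 -> skip
r=30=11110 popcount=4 -> skip
r=31=11111 popcount=5 -> KEEP
r=32=100000 popcount=1 -> skip
r=33=100001 popcount=2 -> skip
r=34=100010 popcount=2 -> skip
r=35=100011 popcount=3 -> skip
r=36=100100 popcount=2 -> skip
r=37=100101 popcount=3 -> skip
r=38=100110 popcount=3 -> skip
r=39=100111 popcount=4 -> skip
r=40=101000 popcount=2 -> skip
r=41=101001 popcount=3 -> skip
r=42=101010 popcount=3 -> skip
r=43=101011 popcount=4 -> skip
r=44=101100 popcount=3 -> skip
r=45=101101 popcount=4 -> skip
r=46=101110 popcount=4 -> skip
r=47=101111 popcount=5 -> KEEP
r=48=110000 popcount=2 -> skip
Kept rows: 31 47

Answer: 31 47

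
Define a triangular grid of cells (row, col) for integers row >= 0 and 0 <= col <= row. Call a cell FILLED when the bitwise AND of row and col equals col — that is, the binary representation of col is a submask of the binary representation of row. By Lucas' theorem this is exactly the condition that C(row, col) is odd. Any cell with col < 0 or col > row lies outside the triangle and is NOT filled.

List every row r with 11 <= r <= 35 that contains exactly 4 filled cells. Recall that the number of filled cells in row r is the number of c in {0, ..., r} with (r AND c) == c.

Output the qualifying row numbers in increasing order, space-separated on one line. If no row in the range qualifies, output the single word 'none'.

Row r has 2^popcount(r) filled cells, so we need popcount(r) = log2(4) = 2.
Scan r = 11..35 and keep those with exactly 2 one-bits:
r=11=1011 popcount=3 -> skip
r=12=1100 popcount=2 -> KEEP
r=13=1101 popcount=3 -> skip
r=14=1110 popcount=3 -> skip
r=15=1111 popcount=4 -> skip
r=16=10000 popcount=1 -> skip
r=17=10001 popcount=2 -> KEEP
r=18=10010 popcount=2 -> KEEP
r=19=10011 popcount=3 -> skip
r=20=10100 popcount=2 -> KEEP
r=21=10101 popcount=3 -> skip
r=22=10110 popcount=3 -> skip
r=23=10111 popcount=4 -> skip
r=24=11000 popcount=2 -> KEEP
r=25=11001 popcount=3 -> skip
r=26=11010 popcount=3 -> skip
r=27=11011 popcount=4 -> skip
r=28=11100 popcount=3 -> skip
r=29=11101 popcount=4 -> skip
r=30=11110 popcount=4 -> skip
r=31=11111 popcount=5 -> skip
r=32=100000 popcount=1 -> skip
r=33=100001 popcount=2 -> KEEP
r=34=100010 popcount=2 -> KEEP
r=35=100011 popcount=3 -> skip
Kept rows: 12 17 18 20 24 33 34

Answer: 12 17 18 20 24 33 34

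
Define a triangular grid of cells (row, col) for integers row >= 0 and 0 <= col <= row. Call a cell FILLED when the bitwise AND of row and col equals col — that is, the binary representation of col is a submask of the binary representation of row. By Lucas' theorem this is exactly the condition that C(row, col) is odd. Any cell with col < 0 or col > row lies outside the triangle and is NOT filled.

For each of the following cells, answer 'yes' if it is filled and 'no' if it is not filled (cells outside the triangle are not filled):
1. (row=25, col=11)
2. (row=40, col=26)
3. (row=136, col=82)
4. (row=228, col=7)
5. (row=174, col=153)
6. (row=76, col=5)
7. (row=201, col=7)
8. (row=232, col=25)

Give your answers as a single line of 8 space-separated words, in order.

(25,11): row=0b11001, col=0b1011, row AND col = 0b1001 = 9; 9 != 11 -> empty
(40,26): row=0b101000, col=0b11010, row AND col = 0b1000 = 8; 8 != 26 -> empty
(136,82): row=0b10001000, col=0b1010010, row AND col = 0b0 = 0; 0 != 82 -> empty
(228,7): row=0b11100100, col=0b111, row AND col = 0b100 = 4; 4 != 7 -> empty
(174,153): row=0b10101110, col=0b10011001, row AND col = 0b10001000 = 136; 136 != 153 -> empty
(76,5): row=0b1001100, col=0b101, row AND col = 0b100 = 4; 4 != 5 -> empty
(201,7): row=0b11001001, col=0b111, row AND col = 0b1 = 1; 1 != 7 -> empty
(232,25): row=0b11101000, col=0b11001, row AND col = 0b1000 = 8; 8 != 25 -> empty

Answer: no no no no no no no no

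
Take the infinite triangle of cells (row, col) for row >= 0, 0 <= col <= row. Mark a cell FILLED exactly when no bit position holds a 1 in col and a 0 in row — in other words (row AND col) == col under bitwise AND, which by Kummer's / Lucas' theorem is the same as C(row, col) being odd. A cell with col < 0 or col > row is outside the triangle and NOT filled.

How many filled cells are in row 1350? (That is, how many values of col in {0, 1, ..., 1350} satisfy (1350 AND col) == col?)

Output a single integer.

Answer: 32

Derivation:
1350 in binary = 10101000110
popcount(1350) = number of 1-bits in 10101000110 = 5
A col c satisfies (1350 AND c) == c iff every set bit of c is also set in 1350; each of the 5 set bits of 1350 can independently be on or off in c.
count = 2^5 = 32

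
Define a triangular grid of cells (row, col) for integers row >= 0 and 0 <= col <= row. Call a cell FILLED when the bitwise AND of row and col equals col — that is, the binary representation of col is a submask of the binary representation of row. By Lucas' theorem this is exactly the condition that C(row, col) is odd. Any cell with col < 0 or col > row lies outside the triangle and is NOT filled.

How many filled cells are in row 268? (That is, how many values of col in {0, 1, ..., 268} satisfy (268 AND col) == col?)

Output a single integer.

268 in binary = 100001100
popcount(268) = number of 1-bits in 100001100 = 3
A col c satisfies (268 AND c) == c iff every set bit of c is also set in 268; each of the 3 set bits of 268 can independently be on or off in c.
count = 2^3 = 8

Answer: 8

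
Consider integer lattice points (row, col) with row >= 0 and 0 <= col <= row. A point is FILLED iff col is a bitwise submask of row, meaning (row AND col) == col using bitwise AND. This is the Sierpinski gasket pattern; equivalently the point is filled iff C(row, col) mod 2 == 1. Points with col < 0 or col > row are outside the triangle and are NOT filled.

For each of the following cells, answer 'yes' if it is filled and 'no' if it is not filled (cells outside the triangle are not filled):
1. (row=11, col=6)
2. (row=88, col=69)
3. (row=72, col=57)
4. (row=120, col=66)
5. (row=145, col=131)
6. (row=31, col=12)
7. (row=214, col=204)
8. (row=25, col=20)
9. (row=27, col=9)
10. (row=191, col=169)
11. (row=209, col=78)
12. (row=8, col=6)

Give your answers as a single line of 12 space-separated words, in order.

Answer: no no no no no yes no no yes yes no no

Derivation:
(11,6): row=0b1011, col=0b110, row AND col = 0b10 = 2; 2 != 6 -> empty
(88,69): row=0b1011000, col=0b1000101, row AND col = 0b1000000 = 64; 64 != 69 -> empty
(72,57): row=0b1001000, col=0b111001, row AND col = 0b1000 = 8; 8 != 57 -> empty
(120,66): row=0b1111000, col=0b1000010, row AND col = 0b1000000 = 64; 64 != 66 -> empty
(145,131): row=0b10010001, col=0b10000011, row AND col = 0b10000001 = 129; 129 != 131 -> empty
(31,12): row=0b11111, col=0b1100, row AND col = 0b1100 = 12; 12 == 12 -> filled
(214,204): row=0b11010110, col=0b11001100, row AND col = 0b11000100 = 196; 196 != 204 -> empty
(25,20): row=0b11001, col=0b10100, row AND col = 0b10000 = 16; 16 != 20 -> empty
(27,9): row=0b11011, col=0b1001, row AND col = 0b1001 = 9; 9 == 9 -> filled
(191,169): row=0b10111111, col=0b10101001, row AND col = 0b10101001 = 169; 169 == 169 -> filled
(209,78): row=0b11010001, col=0b1001110, row AND col = 0b1000000 = 64; 64 != 78 -> empty
(8,6): row=0b1000, col=0b110, row AND col = 0b0 = 0; 0 != 6 -> empty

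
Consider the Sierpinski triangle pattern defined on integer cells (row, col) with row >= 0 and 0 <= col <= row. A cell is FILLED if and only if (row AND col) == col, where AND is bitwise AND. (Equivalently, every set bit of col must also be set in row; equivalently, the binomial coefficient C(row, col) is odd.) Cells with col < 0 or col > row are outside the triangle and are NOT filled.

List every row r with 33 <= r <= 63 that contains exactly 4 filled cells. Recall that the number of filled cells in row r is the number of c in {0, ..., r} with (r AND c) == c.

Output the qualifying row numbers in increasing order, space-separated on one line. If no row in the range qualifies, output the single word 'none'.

Row r has 2^popcount(r) filled cells, so we need popcount(r) = log2(4) = 2.
Scan r = 33..63 and keep those with exactly 2 one-bits:
r=33=100001 popcount=2 -> KEEP
r=34=100010 popcount=2 -> KEEP
r=35=100011 popcount=3 -> skip
r=36=100100 popcount=2 -> KEEP
r=37=100101 popcount=3 -> skip
r=38=100110 popcount=3 -> skip
r=39=100111 popcount=4 -> skip
r=40=101000 popcount=2 -> KEEP
r=41=101001 popcount=3 -> skip
r=42=101010 popcount=3 -> skip
r=43=101011 popcount=4 -> skip
r=44=101100 popcount=3 -> skip
r=45=101101 popcount=4 -> skip
r=46=101110 popcount=4 -> skip
r=47=101111 popcount=5 -> skip
r=48=110000 popcount=2 -> KEEP
r=49=110001 popcount=3 -> skip
r=50=110010 popcount=3 -> skip
r=51=110011 popcount=4 -> skip
r=52=110100 popcount=3 -> skip
r=53=110101 popcount=4 -> skip
r=54=110110 popcount=4 -> skip
r=55=110111 popcount=5 -> skip
r=56=111000 popcount=3 -> skip
r=57=111001 popcount=4 -> skip
r=58=111010 popcount=4 -> skip
r=59=111011 popcount=5 -> skip
r=60=111100 popcount=4 -> skip
r=61=111101 popcount=5 -> skip
r=62=111110 popcount=5 -> skip
r=63=111111 popcount=6 -> skip
Kept rows: 33 34 36 40 48

Answer: 33 34 36 40 48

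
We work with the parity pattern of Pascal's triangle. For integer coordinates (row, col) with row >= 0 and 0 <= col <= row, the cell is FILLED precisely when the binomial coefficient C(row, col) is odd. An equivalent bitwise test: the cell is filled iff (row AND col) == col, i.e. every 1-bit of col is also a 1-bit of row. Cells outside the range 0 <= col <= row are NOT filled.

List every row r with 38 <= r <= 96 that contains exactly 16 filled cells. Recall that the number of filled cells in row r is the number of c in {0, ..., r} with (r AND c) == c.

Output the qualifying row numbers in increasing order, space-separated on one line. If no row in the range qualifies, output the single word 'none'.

Answer: 39 43 45 46 51 53 54 57 58 60 71 75 77 78 83 85 86 89 90 92

Derivation:
Row r has 2^popcount(r) filled cells, so we need popcount(r) = log2(16) = 4.
Scan r = 38..96 and keep those with exactly 4 one-bits:
r=38=100110 popcount=3 -> skip
r=39=100111 popcount=4 -> KEEP
r=40=101000 popcount=2 -> skip
r=41=101001 popcount=3 -> skip
r=42=101010 popcount=3 -> skip
r=43=101011 popcount=4 -> KEEP
r=44=101100 popcount=3 -> skip
r=45=101101 popcount=4 -> KEEP
r=46=101110 popcount=4 -> KEEP
r=47=101111 popcount=5 -> skip
r=48=110000 popcount=2 -> skip
r=49=110001 popcount=3 -> skip
r=50=110010 popcount=3 -> skip
r=51=110011 popcount=4 -> KEEP
r=52=110100 popcount=3 -> skip
r=53=110101 popcount=4 -> KEEP
r=54=110110 popcount=4 -> KEEP
r=55=110111 popcount=5 -> skip
r=56=111000 popcount=3 -> skip
r=57=111001 popcount=4 -> KEEP
r=58=111010 popcount=4 -> KEEP
r=59=111011 popcount=5 -> skip
r=60=111100 popcount=4 -> KEEP
r=61=111101 popcount=5 -> skip
r=62=111110 popcount=5 -> skip
r=63=111111 popcount=6 -> skip
r=64=1000000 popcount=1 -> skip
r=65=1000001 popcount=2 -> skip
r=66=1000010 popcount=2 -> skip
r=67=1000011 popcount=3 -> skip
r=68=1000100 popcount=2 -> skip
r=69=1000101 popcount=3 -> skip
r=70=1000110 popcount=3 -> skip
r=71=1000111 popcount=4 -> KEEP
r=72=1001000 popcount=2 -> skip
r=73=1001001 popcount=3 -> skip
r=74=1001010 popcount=3 -> skip
r=75=1001011 popcount=4 -> KEEP
r=76=1001100 popcount=3 -> skip
r=77=1001101 popcount=4 -> KEEP
r=78=1001110 popcount=4 -> KEEP
r=79=1001111 popcount=5 -> skip
r=80=1010000 popcount=2 -> skip
r=81=1010001 popcount=3 -> skip
r=82=1010010 popcount=3 -> skip
r=83=1010011 popcount=4 -> KEEP
r=84=1010100 popcount=3 -> skip
r=85=1010101 popcount=4 -> KEEP
r=86=1010110 popcount=4 -> KEEP
r=87=1010111 popcount=5 -> skip
r=88=1011000 popcount=3 -> skip
r=89=1011001 popcount=4 -> KEEP
r=90=1011010 popcount=4 -> KEEP
r=91=1011011 popcount=5 -> skip
r=92=1011100 popcount=4 -> KEEP
r=93=1011101 popcount=5 -> skip
r=94=1011110 popcount=5 -> skip
r=95=1011111 popcount=6 -> skip
r=96=1100000 popcount=2 -> skip
Kept rows: 39 43 45 46 51 53 54 57 58 60 71 75 77 78 83 85 86 89 90 92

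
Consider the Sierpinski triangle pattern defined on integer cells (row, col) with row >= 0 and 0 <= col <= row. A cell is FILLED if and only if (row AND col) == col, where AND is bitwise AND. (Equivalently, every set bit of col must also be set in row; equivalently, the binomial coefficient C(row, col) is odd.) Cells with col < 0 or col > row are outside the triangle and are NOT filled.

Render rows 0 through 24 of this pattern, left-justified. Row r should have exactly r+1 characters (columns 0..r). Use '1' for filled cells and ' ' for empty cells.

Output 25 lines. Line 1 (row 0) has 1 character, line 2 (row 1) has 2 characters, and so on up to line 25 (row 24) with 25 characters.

r0=0: 1
r1=1: 11
r2=10: 1 1
r3=11: 1111
r4=100: 1   1
r5=101: 11  11
r6=110: 1 1 1 1
r7=111: 11111111
r8=1000: 1       1
r9=1001: 11      11
r10=1010: 1 1     1 1
r11=1011: 1111    1111
r12=1100: 1   1   1   1
r13=1101: 11  11  11  11
r14=1110: 1 1 1 1 1 1 1 1
r15=1111: 1111111111111111
r16=10000: 1               1
r17=10001: 11              11
r18=10010: 1 1             1 1
r19=10011: 1111            1111
r20=10100: 1   1           1   1
r21=10101: 11  11          11  11
r22=10110: 1 1 1 1         1 1 1 1
r23=10111: 11111111        11111111
r24=11000: 1       1       1       1

Answer: 1
11
1 1
1111
1   1
11  11
1 1 1 1
11111111
1       1
11      11
1 1     1 1
1111    1111
1   1   1   1
11  11  11  11
1 1 1 1 1 1 1 1
1111111111111111
1               1
11              11
1 1             1 1
1111            1111
1   1           1   1
11  11          11  11
1 1 1 1         1 1 1 1
11111111        11111111
1       1       1       1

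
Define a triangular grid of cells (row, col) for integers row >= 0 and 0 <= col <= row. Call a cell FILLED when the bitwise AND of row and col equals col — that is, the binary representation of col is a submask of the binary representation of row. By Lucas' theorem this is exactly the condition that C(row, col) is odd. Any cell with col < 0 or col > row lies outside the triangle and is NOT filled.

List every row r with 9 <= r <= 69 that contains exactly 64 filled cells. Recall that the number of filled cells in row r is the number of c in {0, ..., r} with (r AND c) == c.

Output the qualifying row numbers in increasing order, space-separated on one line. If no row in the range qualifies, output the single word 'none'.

Answer: 63

Derivation:
Row r has 2^popcount(r) filled cells, so we need popcount(r) = log2(64) = 6.
Scan r = 9..69 and keep those with exactly 6 one-bits:
r=9=1001 popcount=2 -> skip
r=10=1010 popcount=2 -> skip
r=11=1011 popcount=3 -> skip
r=12=1100 popcount=2 -> skip
r=13=1101 popcount=3 -> skip
r=14=1110 popcount=3 -> skip
r=15=1111 popcount=4 -> skip
r=16=10000 popcount=1 -> skip
r=17=10001 popcount=2 -> skip
r=18=10010 popcount=2 -> skip
r=19=10011 popcount=3 -> skip
r=20=10100 popcount=2 -> skip
r=21=10101 popcount=3 -> skip
r=22=10110 popcount=3 -> skip
r=23=10111 popcount=4 -> skip
r=24=11000 popcount=2 -> skip
r=25=11001 popcount=3 -> skip
r=26=11010 popcount=3 -> skip
r=27=11011 popcount=4 -> skip
r=28=11100 popcount=3 -> skip
r=29=11101 popcount=4 -> skip
r=30=11110 popcount=4 -> skip
r=31=11111 popcount=5 -> skip
r=32=100000 popcount=1 -> skip
r=33=100001 popcount=2 -> skip
r=34=100010 popcount=2 -> skip
r=35=100011 popcount=3 -> skip
r=36=100100 popcount=2 -> skip
r=37=100101 popcount=3 -> skip
r=38=100110 popcount=3 -> skip
r=39=100111 popcount=4 -> skip
r=40=101000 popcount=2 -> skip
r=41=101001 popcount=3 -> skip
r=42=101010 popcount=3 -> skip
r=43=101011 popcount=4 -> skip
r=44=101100 popcount=3 -> skip
r=45=101101 popcount=4 -> skip
r=46=101110 popcount=4 -> skip
r=47=101111 popcount=5 -> skip
r=48=110000 popcount=2 -> skip
r=49=110001 popcount=3 -> skip
r=50=110010 popcount=3 -> skip
r=51=110011 popcount=4 -> skip
r=52=110100 popcount=3 -> skip
r=53=110101 popcount=4 -> skip
r=54=110110 popcount=4 -> skip
r=55=110111 popcount=5 -> skip
r=56=111000 popcount=3 -> skip
r=57=111001 popcount=4 -> skip
r=58=111010 popcount=4 -> skip
r=59=111011 popcount=5 -> skip
r=60=111100 popcount=4 -> skip
r=61=111101 popcount=5 -> skip
r=62=111110 popcount=5 -> skip
r=63=111111 popcount=6 -> KEEP
r=64=1000000 popcount=1 -> skip
r=65=1000001 popcount=2 -> skip
r=66=1000010 popcount=2 -> skip
r=67=1000011 popcount=3 -> skip
r=68=1000100 popcount=2 -> skip
r=69=1000101 popcount=3 -> skip
Kept rows: 63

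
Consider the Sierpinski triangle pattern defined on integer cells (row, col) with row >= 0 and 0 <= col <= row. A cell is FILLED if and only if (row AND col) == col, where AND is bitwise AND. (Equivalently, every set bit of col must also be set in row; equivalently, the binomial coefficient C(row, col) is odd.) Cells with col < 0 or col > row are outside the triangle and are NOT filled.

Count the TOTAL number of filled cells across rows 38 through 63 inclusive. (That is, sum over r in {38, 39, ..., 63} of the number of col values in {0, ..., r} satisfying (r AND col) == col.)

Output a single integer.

Answer: 456

Derivation:
r38=100110 pc3: +8 =8
r39=100111 pc4: +16 =24
r40=101000 pc2: +4 =28
r41=101001 pc3: +8 =36
r42=101010 pc3: +8 =44
r43=101011 pc4: +16 =60
r44=101100 pc3: +8 =68
r45=101101 pc4: +16 =84
r46=101110 pc4: +16 =100
r47=101111 pc5: +32 =132
r48=110000 pc2: +4 =136
r49=110001 pc3: +8 =144
r50=110010 pc3: +8 =152
r51=110011 pc4: +16 =168
r52=110100 pc3: +8 =176
r53=110101 pc4: +16 =192
r54=110110 pc4: +16 =208
r55=110111 pc5: +32 =240
r56=111000 pc3: +8 =248
r57=111001 pc4: +16 =264
r58=111010 pc4: +16 =280
r59=111011 pc5: +32 =312
r60=111100 pc4: +16 =328
r61=111101 pc5: +32 =360
r62=111110 pc5: +32 =392
r63=111111 pc6: +64 =456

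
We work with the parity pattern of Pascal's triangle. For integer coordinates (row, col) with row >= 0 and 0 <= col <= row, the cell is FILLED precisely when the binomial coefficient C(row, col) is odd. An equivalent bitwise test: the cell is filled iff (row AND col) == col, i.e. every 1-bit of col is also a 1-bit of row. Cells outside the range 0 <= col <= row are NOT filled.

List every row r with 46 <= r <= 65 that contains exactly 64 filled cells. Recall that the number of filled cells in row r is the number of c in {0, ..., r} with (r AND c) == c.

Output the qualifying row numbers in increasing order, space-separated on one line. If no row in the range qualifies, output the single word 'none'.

Row r has 2^popcount(r) filled cells, so we need popcount(r) = log2(64) = 6.
Scan r = 46..65 and keep those with exactly 6 one-bits:
r=46=101110 popcount=4 -> skip
r=47=101111 popcount=5 -> skip
r=48=110000 popcount=2 -> skip
r=49=110001 popcount=3 -> skip
r=50=110010 popcount=3 -> skip
r=51=110011 popcount=4 -> skip
r=52=110100 popcount=3 -> skip
r=53=110101 popcount=4 -> skip
r=54=110110 popcount=4 -> skip
r=55=110111 popcount=5 -> skip
r=56=111000 popcount=3 -> skip
r=57=111001 popcount=4 -> skip
r=58=111010 popcount=4 -> skip
r=59=111011 popcount=5 -> skip
r=60=111100 popcount=4 -> skip
r=61=111101 popcount=5 -> skip
r=62=111110 popcount=5 -> skip
r=63=111111 popcount=6 -> KEEP
r=64=1000000 popcount=1 -> skip
r=65=1000001 popcount=2 -> skip
Kept rows: 63

Answer: 63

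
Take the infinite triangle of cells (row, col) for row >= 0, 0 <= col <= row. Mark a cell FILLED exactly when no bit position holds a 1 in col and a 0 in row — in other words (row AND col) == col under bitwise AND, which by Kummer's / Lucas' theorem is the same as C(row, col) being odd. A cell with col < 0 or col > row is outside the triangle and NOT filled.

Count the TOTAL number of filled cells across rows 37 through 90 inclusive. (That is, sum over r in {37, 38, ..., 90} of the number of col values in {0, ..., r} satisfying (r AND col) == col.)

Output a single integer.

Answer: 774

Derivation:
r37=100101 pc3: +8 =8
r38=100110 pc3: +8 =16
r39=100111 pc4: +16 =32
r40=101000 pc2: +4 =36
r41=101001 pc3: +8 =44
r42=101010 pc3: +8 =52
r43=101011 pc4: +16 =68
r44=101100 pc3: +8 =76
r45=101101 pc4: +16 =92
r46=101110 pc4: +16 =108
r47=101111 pc5: +32 =140
r48=110000 pc2: +4 =144
r49=110001 pc3: +8 =152
r50=110010 pc3: +8 =160
r51=110011 pc4: +16 =176
r52=110100 pc3: +8 =184
r53=110101 pc4: +16 =200
r54=110110 pc4: +16 =216
r55=110111 pc5: +32 =248
r56=111000 pc3: +8 =256
r57=111001 pc4: +16 =272
r58=111010 pc4: +16 =288
r59=111011 pc5: +32 =320
r60=111100 pc4: +16 =336
r61=111101 pc5: +32 =368
r62=111110 pc5: +32 =400
r63=111111 pc6: +64 =464
r64=1000000 pc1: +2 =466
r65=1000001 pc2: +4 =470
r66=1000010 pc2: +4 =474
r67=1000011 pc3: +8 =482
r68=1000100 pc2: +4 =486
r69=1000101 pc3: +8 =494
r70=1000110 pc3: +8 =502
r71=1000111 pc4: +16 =518
r72=1001000 pc2: +4 =522
r73=1001001 pc3: +8 =530
r74=1001010 pc3: +8 =538
r75=1001011 pc4: +16 =554
r76=1001100 pc3: +8 =562
r77=1001101 pc4: +16 =578
r78=1001110 pc4: +16 =594
r79=1001111 pc5: +32 =626
r80=1010000 pc2: +4 =630
r81=1010001 pc3: +8 =638
r82=1010010 pc3: +8 =646
r83=1010011 pc4: +16 =662
r84=1010100 pc3: +8 =670
r85=1010101 pc4: +16 =686
r86=1010110 pc4: +16 =702
r87=1010111 pc5: +32 =734
r88=1011000 pc3: +8 =742
r89=1011001 pc4: +16 =758
r90=1011010 pc4: +16 =774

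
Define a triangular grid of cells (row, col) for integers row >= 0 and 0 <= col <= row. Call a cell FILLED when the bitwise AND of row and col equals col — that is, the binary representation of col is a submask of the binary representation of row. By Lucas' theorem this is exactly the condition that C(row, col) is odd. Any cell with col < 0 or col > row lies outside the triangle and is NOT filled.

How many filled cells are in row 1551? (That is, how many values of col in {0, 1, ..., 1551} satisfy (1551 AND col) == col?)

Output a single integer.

1551 in binary = 11000001111
popcount(1551) = number of 1-bits in 11000001111 = 6
A col c satisfies (1551 AND c) == c iff every set bit of c is also set in 1551; each of the 6 set bits of 1551 can independently be on or off in c.
count = 2^6 = 64

Answer: 64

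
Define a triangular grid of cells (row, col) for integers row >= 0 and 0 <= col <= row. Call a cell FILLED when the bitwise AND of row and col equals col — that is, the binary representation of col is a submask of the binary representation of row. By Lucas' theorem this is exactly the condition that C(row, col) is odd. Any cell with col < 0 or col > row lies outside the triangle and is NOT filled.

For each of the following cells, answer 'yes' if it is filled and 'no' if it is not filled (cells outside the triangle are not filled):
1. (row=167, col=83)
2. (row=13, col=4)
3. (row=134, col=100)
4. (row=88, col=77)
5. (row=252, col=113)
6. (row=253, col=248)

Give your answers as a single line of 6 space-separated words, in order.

Answer: no yes no no no yes

Derivation:
(167,83): row=0b10100111, col=0b1010011, row AND col = 0b11 = 3; 3 != 83 -> empty
(13,4): row=0b1101, col=0b100, row AND col = 0b100 = 4; 4 == 4 -> filled
(134,100): row=0b10000110, col=0b1100100, row AND col = 0b100 = 4; 4 != 100 -> empty
(88,77): row=0b1011000, col=0b1001101, row AND col = 0b1001000 = 72; 72 != 77 -> empty
(252,113): row=0b11111100, col=0b1110001, row AND col = 0b1110000 = 112; 112 != 113 -> empty
(253,248): row=0b11111101, col=0b11111000, row AND col = 0b11111000 = 248; 248 == 248 -> filled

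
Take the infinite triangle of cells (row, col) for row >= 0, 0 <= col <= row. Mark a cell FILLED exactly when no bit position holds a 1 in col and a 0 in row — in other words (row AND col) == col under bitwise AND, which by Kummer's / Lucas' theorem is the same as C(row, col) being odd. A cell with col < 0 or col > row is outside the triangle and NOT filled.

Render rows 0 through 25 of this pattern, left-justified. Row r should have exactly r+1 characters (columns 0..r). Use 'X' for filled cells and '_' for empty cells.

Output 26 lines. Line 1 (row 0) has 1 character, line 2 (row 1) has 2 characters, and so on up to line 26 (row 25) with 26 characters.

Answer: X
XX
X_X
XXXX
X___X
XX__XX
X_X_X_X
XXXXXXXX
X_______X
XX______XX
X_X_____X_X
XXXX____XXXX
X___X___X___X
XX__XX__XX__XX
X_X_X_X_X_X_X_X
XXXXXXXXXXXXXXXX
X_______________X
XX______________XX
X_X_____________X_X
XXXX____________XXXX
X___X___________X___X
XX__XX__________XX__XX
X_X_X_X_________X_X_X_X
XXXXXXXX________XXXXXXXX
X_______X_______X_______X
XX______XX______XX______XX

Derivation:
r0=0: X
r1=1: XX
r2=10: X_X
r3=11: XXXX
r4=100: X___X
r5=101: XX__XX
r6=110: X_X_X_X
r7=111: XXXXXXXX
r8=1000: X_______X
r9=1001: XX______XX
r10=1010: X_X_____X_X
r11=1011: XXXX____XXXX
r12=1100: X___X___X___X
r13=1101: XX__XX__XX__XX
r14=1110: X_X_X_X_X_X_X_X
r15=1111: XXXXXXXXXXXXXXXX
r16=10000: X_______________X
r17=10001: XX______________XX
r18=10010: X_X_____________X_X
r19=10011: XXXX____________XXXX
r20=10100: X___X___________X___X
r21=10101: XX__XX__________XX__XX
r22=10110: X_X_X_X_________X_X_X_X
r23=10111: XXXXXXXX________XXXXXXXX
r24=11000: X_______X_______X_______X
r25=11001: XX______XX______XX______XX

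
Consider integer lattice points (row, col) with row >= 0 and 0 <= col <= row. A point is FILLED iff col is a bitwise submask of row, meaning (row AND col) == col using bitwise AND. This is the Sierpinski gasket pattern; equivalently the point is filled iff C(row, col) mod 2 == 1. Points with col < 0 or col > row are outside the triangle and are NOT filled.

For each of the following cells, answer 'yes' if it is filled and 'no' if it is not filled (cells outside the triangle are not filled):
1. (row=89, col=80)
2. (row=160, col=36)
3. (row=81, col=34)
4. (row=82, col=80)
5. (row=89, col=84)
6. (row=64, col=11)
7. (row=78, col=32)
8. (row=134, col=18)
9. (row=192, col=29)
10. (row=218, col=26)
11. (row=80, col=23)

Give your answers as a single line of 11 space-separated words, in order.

Answer: yes no no yes no no no no no yes no

Derivation:
(89,80): row=0b1011001, col=0b1010000, row AND col = 0b1010000 = 80; 80 == 80 -> filled
(160,36): row=0b10100000, col=0b100100, row AND col = 0b100000 = 32; 32 != 36 -> empty
(81,34): row=0b1010001, col=0b100010, row AND col = 0b0 = 0; 0 != 34 -> empty
(82,80): row=0b1010010, col=0b1010000, row AND col = 0b1010000 = 80; 80 == 80 -> filled
(89,84): row=0b1011001, col=0b1010100, row AND col = 0b1010000 = 80; 80 != 84 -> empty
(64,11): row=0b1000000, col=0b1011, row AND col = 0b0 = 0; 0 != 11 -> empty
(78,32): row=0b1001110, col=0b100000, row AND col = 0b0 = 0; 0 != 32 -> empty
(134,18): row=0b10000110, col=0b10010, row AND col = 0b10 = 2; 2 != 18 -> empty
(192,29): row=0b11000000, col=0b11101, row AND col = 0b0 = 0; 0 != 29 -> empty
(218,26): row=0b11011010, col=0b11010, row AND col = 0b11010 = 26; 26 == 26 -> filled
(80,23): row=0b1010000, col=0b10111, row AND col = 0b10000 = 16; 16 != 23 -> empty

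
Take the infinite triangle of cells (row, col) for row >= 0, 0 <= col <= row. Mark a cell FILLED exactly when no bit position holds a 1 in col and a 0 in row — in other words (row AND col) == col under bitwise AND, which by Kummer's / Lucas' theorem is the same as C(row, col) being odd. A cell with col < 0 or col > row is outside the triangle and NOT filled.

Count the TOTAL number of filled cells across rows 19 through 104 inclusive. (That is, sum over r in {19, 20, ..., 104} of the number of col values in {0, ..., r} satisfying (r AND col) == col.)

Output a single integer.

Answer: 1240

Derivation:
r19=10011 pc3: +8 =8
r20=10100 pc2: +4 =12
r21=10101 pc3: +8 =20
r22=10110 pc3: +8 =28
r23=10111 pc4: +16 =44
r24=11000 pc2: +4 =48
r25=11001 pc3: +8 =56
r26=11010 pc3: +8 =64
r27=11011 pc4: +16 =80
r28=11100 pc3: +8 =88
r29=11101 pc4: +16 =104
r30=11110 pc4: +16 =120
r31=11111 pc5: +32 =152
r32=100000 pc1: +2 =154
r33=100001 pc2: +4 =158
r34=100010 pc2: +4 =162
r35=100011 pc3: +8 =170
r36=100100 pc2: +4 =174
r37=100101 pc3: +8 =182
r38=100110 pc3: +8 =190
r39=100111 pc4: +16 =206
r40=101000 pc2: +4 =210
r41=101001 pc3: +8 =218
r42=101010 pc3: +8 =226
r43=101011 pc4: +16 =242
r44=101100 pc3: +8 =250
r45=101101 pc4: +16 =266
r46=101110 pc4: +16 =282
r47=101111 pc5: +32 =314
r48=110000 pc2: +4 =318
r49=110001 pc3: +8 =326
r50=110010 pc3: +8 =334
r51=110011 pc4: +16 =350
r52=110100 pc3: +8 =358
r53=110101 pc4: +16 =374
r54=110110 pc4: +16 =390
r55=110111 pc5: +32 =422
r56=111000 pc3: +8 =430
r57=111001 pc4: +16 =446
r58=111010 pc4: +16 =462
r59=111011 pc5: +32 =494
r60=111100 pc4: +16 =510
r61=111101 pc5: +32 =542
r62=111110 pc5: +32 =574
r63=111111 pc6: +64 =638
r64=1000000 pc1: +2 =640
r65=1000001 pc2: +4 =644
r66=1000010 pc2: +4 =648
r67=1000011 pc3: +8 =656
r68=1000100 pc2: +4 =660
r69=1000101 pc3: +8 =668
r70=1000110 pc3: +8 =676
r71=1000111 pc4: +16 =692
r72=1001000 pc2: +4 =696
r73=1001001 pc3: +8 =704
r74=1001010 pc3: +8 =712
r75=1001011 pc4: +16 =728
r76=1001100 pc3: +8 =736
r77=1001101 pc4: +16 =752
r78=1001110 pc4: +16 =768
r79=1001111 pc5: +32 =800
r80=1010000 pc2: +4 =804
r81=1010001 pc3: +8 =812
r82=1010010 pc3: +8 =820
r83=1010011 pc4: +16 =836
r84=1010100 pc3: +8 =844
r85=1010101 pc4: +16 =860
r86=1010110 pc4: +16 =876
r87=1010111 pc5: +32 =908
r88=1011000 pc3: +8 =916
r89=1011001 pc4: +16 =932
r90=1011010 pc4: +16 =948
r91=1011011 pc5: +32 =980
r92=1011100 pc4: +16 =996
r93=1011101 pc5: +32 =1028
r94=1011110 pc5: +32 =1060
r95=1011111 pc6: +64 =1124
r96=1100000 pc2: +4 =1128
r97=1100001 pc3: +8 =1136
r98=1100010 pc3: +8 =1144
r99=1100011 pc4: +16 =1160
r100=1100100 pc3: +8 =1168
r101=1100101 pc4: +16 =1184
r102=1100110 pc4: +16 =1200
r103=1100111 pc5: +32 =1232
r104=1101000 pc3: +8 =1240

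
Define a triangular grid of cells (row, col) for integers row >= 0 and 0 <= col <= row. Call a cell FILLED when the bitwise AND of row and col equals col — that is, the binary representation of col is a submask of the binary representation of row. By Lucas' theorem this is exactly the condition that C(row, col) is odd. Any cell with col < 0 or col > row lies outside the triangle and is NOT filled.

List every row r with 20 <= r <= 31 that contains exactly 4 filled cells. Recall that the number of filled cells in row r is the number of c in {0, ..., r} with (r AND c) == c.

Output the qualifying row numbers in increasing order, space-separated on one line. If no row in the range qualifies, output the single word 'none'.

Answer: 20 24

Derivation:
Row r has 2^popcount(r) filled cells, so we need popcount(r) = log2(4) = 2.
Scan r = 20..31 and keep those with exactly 2 one-bits:
r=20=10100 popcount=2 -> KEEP
r=21=10101 popcount=3 -> skip
r=22=10110 popcount=3 -> skip
r=23=10111 popcount=4 -> skip
r=24=11000 popcount=2 -> KEEP
r=25=11001 popcount=3 -> skip
r=26=11010 popcount=3 -> skip
r=27=11011 popcount=4 -> skip
r=28=11100 popcount=3 -> skip
r=29=11101 popcount=4 -> skip
r=30=11110 popcount=4 -> skip
r=31=11111 popcount=5 -> skip
Kept rows: 20 24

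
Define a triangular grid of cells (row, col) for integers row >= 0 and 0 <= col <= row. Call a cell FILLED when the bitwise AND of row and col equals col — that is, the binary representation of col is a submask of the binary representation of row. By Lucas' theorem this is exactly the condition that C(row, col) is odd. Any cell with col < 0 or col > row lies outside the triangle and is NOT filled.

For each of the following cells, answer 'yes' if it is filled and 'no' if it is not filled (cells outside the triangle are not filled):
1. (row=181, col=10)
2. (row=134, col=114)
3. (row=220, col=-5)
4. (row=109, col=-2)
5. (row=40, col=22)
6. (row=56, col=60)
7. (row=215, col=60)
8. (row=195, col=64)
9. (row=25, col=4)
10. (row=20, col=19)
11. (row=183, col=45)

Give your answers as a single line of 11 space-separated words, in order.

Answer: no no no no no no no yes no no no

Derivation:
(181,10): row=0b10110101, col=0b1010, row AND col = 0b0 = 0; 0 != 10 -> empty
(134,114): row=0b10000110, col=0b1110010, row AND col = 0b10 = 2; 2 != 114 -> empty
(220,-5): col outside [0, 220] -> not filled
(109,-2): col outside [0, 109] -> not filled
(40,22): row=0b101000, col=0b10110, row AND col = 0b0 = 0; 0 != 22 -> empty
(56,60): col outside [0, 56] -> not filled
(215,60): row=0b11010111, col=0b111100, row AND col = 0b10100 = 20; 20 != 60 -> empty
(195,64): row=0b11000011, col=0b1000000, row AND col = 0b1000000 = 64; 64 == 64 -> filled
(25,4): row=0b11001, col=0b100, row AND col = 0b0 = 0; 0 != 4 -> empty
(20,19): row=0b10100, col=0b10011, row AND col = 0b10000 = 16; 16 != 19 -> empty
(183,45): row=0b10110111, col=0b101101, row AND col = 0b100101 = 37; 37 != 45 -> empty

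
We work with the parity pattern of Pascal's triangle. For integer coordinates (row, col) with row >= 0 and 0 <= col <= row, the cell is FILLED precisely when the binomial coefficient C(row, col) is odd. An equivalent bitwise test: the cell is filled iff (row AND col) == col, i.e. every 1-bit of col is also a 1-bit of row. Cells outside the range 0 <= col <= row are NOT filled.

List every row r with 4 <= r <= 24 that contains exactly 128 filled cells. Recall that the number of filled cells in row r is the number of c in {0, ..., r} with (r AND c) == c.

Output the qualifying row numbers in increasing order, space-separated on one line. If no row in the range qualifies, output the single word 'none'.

Row r has 2^popcount(r) filled cells, so we need popcount(r) = log2(128) = 7.
Scan r = 4..24 and keep those with exactly 7 one-bits:
r=4=100 popcount=1 -> skip
r=5=101 popcount=2 -> skip
r=6=110 popcount=2 -> skip
r=7=111 popcount=3 -> skip
r=8=1000 popcount=1 -> skip
r=9=1001 popcount=2 -> skip
r=10=1010 popcount=2 -> skip
r=11=1011 popcount=3 -> skip
r=12=1100 popcount=2 -> skip
r=13=1101 popcount=3 -> skip
r=14=1110 popcount=3 -> skip
r=15=1111 popcount=4 -> skip
r=16=10000 popcount=1 -> skip
r=17=10001 popcount=2 -> skip
r=18=10010 popcount=2 -> skip
r=19=10011 popcount=3 -> skip
r=20=10100 popcount=2 -> skip
r=21=10101 popcount=3 -> skip
r=22=10110 popcount=3 -> skip
r=23=10111 popcount=4 -> skip
r=24=11000 popcount=2 -> skip
Kept rows: none

Answer: none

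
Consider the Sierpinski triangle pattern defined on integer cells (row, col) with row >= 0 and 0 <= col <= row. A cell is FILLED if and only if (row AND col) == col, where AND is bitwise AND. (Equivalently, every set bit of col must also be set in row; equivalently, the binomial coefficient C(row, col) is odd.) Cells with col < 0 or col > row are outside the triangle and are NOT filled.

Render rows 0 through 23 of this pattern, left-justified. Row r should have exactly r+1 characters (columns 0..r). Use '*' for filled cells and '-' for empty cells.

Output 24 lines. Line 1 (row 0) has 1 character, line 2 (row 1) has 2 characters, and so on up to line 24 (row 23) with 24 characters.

Answer: *
**
*-*
****
*---*
**--**
*-*-*-*
********
*-------*
**------**
*-*-----*-*
****----****
*---*---*---*
**--**--**--**
*-*-*-*-*-*-*-*
****************
*---------------*
**--------------**
*-*-------------*-*
****------------****
*---*-----------*---*
**--**----------**--**
*-*-*-*---------*-*-*-*
********--------********

Derivation:
r0=0: *
r1=1: **
r2=10: *-*
r3=11: ****
r4=100: *---*
r5=101: **--**
r6=110: *-*-*-*
r7=111: ********
r8=1000: *-------*
r9=1001: **------**
r10=1010: *-*-----*-*
r11=1011: ****----****
r12=1100: *---*---*---*
r13=1101: **--**--**--**
r14=1110: *-*-*-*-*-*-*-*
r15=1111: ****************
r16=10000: *---------------*
r17=10001: **--------------**
r18=10010: *-*-------------*-*
r19=10011: ****------------****
r20=10100: *---*-----------*---*
r21=10101: **--**----------**--**
r22=10110: *-*-*-*---------*-*-*-*
r23=10111: ********--------********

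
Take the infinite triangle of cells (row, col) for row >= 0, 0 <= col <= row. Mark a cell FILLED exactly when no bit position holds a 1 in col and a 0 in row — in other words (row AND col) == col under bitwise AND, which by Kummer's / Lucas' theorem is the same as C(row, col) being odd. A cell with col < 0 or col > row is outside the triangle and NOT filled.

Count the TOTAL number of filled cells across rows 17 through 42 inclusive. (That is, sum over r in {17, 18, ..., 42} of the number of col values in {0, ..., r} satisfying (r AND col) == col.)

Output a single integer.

r17=10001 pc2: +4 =4
r18=10010 pc2: +4 =8
r19=10011 pc3: +8 =16
r20=10100 pc2: +4 =20
r21=10101 pc3: +8 =28
r22=10110 pc3: +8 =36
r23=10111 pc4: +16 =52
r24=11000 pc2: +4 =56
r25=11001 pc3: +8 =64
r26=11010 pc3: +8 =72
r27=11011 pc4: +16 =88
r28=11100 pc3: +8 =96
r29=11101 pc4: +16 =112
r30=11110 pc4: +16 =128
r31=11111 pc5: +32 =160
r32=100000 pc1: +2 =162
r33=100001 pc2: +4 =166
r34=100010 pc2: +4 =170
r35=100011 pc3: +8 =178
r36=100100 pc2: +4 =182
r37=100101 pc3: +8 =190
r38=100110 pc3: +8 =198
r39=100111 pc4: +16 =214
r40=101000 pc2: +4 =218
r41=101001 pc3: +8 =226
r42=101010 pc3: +8 =234

Answer: 234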